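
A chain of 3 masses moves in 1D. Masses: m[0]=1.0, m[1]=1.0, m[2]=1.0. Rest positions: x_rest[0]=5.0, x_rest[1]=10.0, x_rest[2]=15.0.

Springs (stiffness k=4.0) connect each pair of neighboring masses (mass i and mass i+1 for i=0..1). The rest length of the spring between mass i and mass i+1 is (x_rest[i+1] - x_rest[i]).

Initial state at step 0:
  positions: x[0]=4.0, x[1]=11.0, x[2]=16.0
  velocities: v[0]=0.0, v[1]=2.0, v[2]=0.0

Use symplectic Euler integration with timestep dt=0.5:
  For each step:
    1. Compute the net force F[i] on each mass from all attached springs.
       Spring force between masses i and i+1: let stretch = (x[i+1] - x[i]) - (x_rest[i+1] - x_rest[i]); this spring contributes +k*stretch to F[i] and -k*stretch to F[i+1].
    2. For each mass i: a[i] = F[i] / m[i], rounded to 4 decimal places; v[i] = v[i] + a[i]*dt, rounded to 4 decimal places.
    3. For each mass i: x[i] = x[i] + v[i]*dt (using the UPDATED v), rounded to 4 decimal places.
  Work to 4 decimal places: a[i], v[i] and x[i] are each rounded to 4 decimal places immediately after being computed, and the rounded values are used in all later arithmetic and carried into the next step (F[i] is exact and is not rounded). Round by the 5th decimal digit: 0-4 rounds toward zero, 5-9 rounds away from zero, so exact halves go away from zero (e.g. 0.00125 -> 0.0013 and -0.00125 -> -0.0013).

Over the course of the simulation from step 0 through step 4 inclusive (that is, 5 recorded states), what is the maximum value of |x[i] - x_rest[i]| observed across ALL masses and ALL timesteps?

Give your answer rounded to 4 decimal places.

Step 0: x=[4.0000 11.0000 16.0000] v=[0.0000 2.0000 0.0000]
Step 1: x=[6.0000 10.0000 16.0000] v=[4.0000 -2.0000 0.0000]
Step 2: x=[7.0000 11.0000 15.0000] v=[2.0000 2.0000 -2.0000]
Step 3: x=[7.0000 12.0000 15.0000] v=[0.0000 2.0000 0.0000]
Step 4: x=[7.0000 11.0000 17.0000] v=[0.0000 -2.0000 4.0000]
Max displacement = 2.0000

Answer: 2.0000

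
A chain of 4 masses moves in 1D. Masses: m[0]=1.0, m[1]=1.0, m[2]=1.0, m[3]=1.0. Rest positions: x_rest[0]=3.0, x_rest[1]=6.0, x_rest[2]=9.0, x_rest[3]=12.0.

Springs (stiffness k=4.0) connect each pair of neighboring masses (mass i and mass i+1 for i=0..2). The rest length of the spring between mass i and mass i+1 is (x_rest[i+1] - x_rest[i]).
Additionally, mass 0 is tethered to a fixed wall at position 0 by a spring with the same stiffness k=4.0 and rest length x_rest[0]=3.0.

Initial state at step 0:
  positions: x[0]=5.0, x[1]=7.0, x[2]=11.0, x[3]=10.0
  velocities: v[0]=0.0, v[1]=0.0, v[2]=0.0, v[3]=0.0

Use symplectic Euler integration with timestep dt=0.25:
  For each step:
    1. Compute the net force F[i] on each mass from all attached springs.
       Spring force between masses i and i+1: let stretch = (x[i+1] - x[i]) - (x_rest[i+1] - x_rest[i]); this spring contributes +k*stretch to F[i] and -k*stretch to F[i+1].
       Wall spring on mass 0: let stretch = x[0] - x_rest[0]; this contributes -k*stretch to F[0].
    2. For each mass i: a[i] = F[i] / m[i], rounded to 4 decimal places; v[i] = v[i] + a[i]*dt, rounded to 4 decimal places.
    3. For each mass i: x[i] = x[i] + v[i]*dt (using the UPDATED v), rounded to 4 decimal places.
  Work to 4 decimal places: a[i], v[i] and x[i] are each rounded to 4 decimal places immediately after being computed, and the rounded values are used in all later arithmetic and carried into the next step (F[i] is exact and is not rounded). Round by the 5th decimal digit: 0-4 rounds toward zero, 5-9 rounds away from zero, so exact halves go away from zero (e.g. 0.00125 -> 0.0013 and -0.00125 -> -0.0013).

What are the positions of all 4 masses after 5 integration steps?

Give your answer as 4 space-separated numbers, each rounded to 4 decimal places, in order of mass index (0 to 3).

Step 0: x=[5.0000 7.0000 11.0000 10.0000] v=[0.0000 0.0000 0.0000 0.0000]
Step 1: x=[4.2500 7.5000 9.7500 11.0000] v=[-3.0000 2.0000 -5.0000 4.0000]
Step 2: x=[3.2500 7.7500 8.2500 12.4375] v=[-4.0000 1.0000 -6.0000 5.7500]
Step 3: x=[2.5625 7.0000 7.6719 13.5781] v=[-2.7500 -3.0000 -2.3125 4.5625]
Step 4: x=[2.3438 5.3086 8.4024 13.9922] v=[-0.8750 -6.7656 2.9218 1.6563]
Step 5: x=[2.2803 3.6495 9.7569 13.7588] v=[-0.2540 -6.6366 5.4178 -0.9335]

Answer: 2.2803 3.6495 9.7569 13.7588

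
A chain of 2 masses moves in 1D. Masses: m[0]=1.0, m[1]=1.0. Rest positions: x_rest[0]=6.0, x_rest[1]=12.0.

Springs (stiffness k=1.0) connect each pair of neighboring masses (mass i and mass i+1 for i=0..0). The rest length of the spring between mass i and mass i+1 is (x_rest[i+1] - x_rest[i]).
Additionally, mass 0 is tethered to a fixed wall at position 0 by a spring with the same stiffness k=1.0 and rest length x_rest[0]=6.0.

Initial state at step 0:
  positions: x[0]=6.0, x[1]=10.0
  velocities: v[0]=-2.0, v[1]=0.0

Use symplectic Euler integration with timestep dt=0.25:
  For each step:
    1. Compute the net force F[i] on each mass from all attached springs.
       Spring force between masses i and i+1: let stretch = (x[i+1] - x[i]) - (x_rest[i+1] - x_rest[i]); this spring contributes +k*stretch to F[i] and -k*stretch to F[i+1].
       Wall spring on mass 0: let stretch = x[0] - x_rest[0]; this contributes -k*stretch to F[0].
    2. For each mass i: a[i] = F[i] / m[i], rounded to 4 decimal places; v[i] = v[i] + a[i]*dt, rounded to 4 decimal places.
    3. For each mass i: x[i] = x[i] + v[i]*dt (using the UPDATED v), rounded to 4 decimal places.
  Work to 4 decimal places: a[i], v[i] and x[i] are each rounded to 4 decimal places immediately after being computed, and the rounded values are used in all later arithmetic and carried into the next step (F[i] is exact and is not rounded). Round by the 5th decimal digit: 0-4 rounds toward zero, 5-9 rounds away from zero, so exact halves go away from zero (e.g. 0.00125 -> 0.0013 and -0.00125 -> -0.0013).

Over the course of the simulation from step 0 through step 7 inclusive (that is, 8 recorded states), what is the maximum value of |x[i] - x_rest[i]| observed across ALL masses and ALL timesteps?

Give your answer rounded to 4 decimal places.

Answer: 2.6011

Derivation:
Step 0: x=[6.0000 10.0000] v=[-2.0000 0.0000]
Step 1: x=[5.3750 10.1250] v=[-2.5000 0.5000]
Step 2: x=[4.7109 10.3281] v=[-2.6563 0.8125]
Step 3: x=[4.1035 10.5552] v=[-2.4297 0.9082]
Step 4: x=[3.6428 10.7540] v=[-1.8427 0.7953]
Step 5: x=[3.3989 10.8834] v=[-0.9756 0.5175]
Step 6: x=[3.4104 10.9200] v=[0.0458 0.1464]
Step 7: x=[3.6781 10.8623] v=[1.0706 -0.2310]
Max displacement = 2.6011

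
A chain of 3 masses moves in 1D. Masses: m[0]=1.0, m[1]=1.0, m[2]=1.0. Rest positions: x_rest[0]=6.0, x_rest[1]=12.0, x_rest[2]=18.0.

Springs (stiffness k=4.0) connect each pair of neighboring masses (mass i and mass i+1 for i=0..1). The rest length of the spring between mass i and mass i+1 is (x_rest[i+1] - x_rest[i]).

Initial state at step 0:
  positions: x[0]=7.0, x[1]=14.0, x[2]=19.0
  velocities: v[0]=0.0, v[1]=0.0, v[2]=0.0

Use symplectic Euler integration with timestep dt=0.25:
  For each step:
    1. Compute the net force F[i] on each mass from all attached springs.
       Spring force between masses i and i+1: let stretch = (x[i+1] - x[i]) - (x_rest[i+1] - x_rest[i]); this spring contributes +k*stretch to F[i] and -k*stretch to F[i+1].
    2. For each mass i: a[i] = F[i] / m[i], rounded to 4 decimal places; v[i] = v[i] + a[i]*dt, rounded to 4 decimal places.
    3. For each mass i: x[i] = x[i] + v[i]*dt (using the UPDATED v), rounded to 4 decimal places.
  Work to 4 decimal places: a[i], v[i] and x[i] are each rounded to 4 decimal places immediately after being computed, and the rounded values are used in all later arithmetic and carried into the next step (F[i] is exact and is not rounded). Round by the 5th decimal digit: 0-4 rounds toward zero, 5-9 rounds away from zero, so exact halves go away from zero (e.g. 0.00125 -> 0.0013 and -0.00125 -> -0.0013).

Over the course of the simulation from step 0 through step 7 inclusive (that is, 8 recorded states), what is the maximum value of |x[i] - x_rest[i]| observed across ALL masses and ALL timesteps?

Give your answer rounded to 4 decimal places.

Step 0: x=[7.0000 14.0000 19.0000] v=[0.0000 0.0000 0.0000]
Step 1: x=[7.2500 13.5000 19.2500] v=[1.0000 -2.0000 1.0000]
Step 2: x=[7.5625 12.8750 19.5625] v=[1.2500 -2.5000 1.2500]
Step 3: x=[7.7031 12.5938 19.7031] v=[0.5625 -1.1250 0.5625]
Step 4: x=[7.5664 12.8672 19.5664] v=[-0.5468 1.0936 -0.5468]
Step 5: x=[7.2549 13.4902 19.2549] v=[-1.2460 2.4920 -1.2460]
Step 6: x=[7.0022 13.9956 19.0022] v=[-1.0107 2.0214 -1.0107]
Step 7: x=[6.9979 14.0043 18.9979] v=[-0.0173 0.0346 -0.0173]
Max displacement = 2.0043

Answer: 2.0043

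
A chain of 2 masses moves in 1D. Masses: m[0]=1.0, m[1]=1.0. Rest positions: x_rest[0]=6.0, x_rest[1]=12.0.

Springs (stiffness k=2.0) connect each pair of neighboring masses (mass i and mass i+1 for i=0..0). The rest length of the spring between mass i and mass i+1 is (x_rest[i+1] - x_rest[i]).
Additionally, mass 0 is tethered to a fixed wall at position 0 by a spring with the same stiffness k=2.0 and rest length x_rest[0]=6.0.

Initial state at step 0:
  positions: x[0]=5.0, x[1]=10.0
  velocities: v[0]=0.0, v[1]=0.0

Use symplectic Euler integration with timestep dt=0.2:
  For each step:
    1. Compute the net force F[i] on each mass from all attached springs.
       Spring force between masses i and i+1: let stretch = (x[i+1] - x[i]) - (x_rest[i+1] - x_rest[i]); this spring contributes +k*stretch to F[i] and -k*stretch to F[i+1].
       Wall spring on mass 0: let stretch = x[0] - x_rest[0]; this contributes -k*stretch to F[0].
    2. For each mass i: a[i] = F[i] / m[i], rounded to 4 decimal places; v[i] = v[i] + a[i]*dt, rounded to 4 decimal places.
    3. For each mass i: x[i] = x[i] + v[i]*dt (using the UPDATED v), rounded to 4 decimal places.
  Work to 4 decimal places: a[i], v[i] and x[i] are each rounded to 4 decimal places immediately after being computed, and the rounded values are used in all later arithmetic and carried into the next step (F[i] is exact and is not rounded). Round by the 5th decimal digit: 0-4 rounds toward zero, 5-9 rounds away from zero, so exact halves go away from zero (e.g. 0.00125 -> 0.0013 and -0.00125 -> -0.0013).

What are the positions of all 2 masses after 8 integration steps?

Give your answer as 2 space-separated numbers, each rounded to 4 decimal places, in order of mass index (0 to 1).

Answer: 5.7781 11.9191

Derivation:
Step 0: x=[5.0000 10.0000] v=[0.0000 0.0000]
Step 1: x=[5.0000 10.0800] v=[0.0000 0.4000]
Step 2: x=[5.0064 10.2336] v=[0.0320 0.7680]
Step 3: x=[5.0305 10.4490] v=[0.1203 1.0771]
Step 4: x=[5.0856 10.7109] v=[0.2755 1.3097]
Step 5: x=[5.1839 11.0028] v=[0.4914 1.4596]
Step 6: x=[5.3330 11.3092] v=[0.7454 1.5320]
Step 7: x=[5.5335 11.6175] v=[1.0027 1.5415]
Step 8: x=[5.7781 11.9191] v=[1.2229 1.5079]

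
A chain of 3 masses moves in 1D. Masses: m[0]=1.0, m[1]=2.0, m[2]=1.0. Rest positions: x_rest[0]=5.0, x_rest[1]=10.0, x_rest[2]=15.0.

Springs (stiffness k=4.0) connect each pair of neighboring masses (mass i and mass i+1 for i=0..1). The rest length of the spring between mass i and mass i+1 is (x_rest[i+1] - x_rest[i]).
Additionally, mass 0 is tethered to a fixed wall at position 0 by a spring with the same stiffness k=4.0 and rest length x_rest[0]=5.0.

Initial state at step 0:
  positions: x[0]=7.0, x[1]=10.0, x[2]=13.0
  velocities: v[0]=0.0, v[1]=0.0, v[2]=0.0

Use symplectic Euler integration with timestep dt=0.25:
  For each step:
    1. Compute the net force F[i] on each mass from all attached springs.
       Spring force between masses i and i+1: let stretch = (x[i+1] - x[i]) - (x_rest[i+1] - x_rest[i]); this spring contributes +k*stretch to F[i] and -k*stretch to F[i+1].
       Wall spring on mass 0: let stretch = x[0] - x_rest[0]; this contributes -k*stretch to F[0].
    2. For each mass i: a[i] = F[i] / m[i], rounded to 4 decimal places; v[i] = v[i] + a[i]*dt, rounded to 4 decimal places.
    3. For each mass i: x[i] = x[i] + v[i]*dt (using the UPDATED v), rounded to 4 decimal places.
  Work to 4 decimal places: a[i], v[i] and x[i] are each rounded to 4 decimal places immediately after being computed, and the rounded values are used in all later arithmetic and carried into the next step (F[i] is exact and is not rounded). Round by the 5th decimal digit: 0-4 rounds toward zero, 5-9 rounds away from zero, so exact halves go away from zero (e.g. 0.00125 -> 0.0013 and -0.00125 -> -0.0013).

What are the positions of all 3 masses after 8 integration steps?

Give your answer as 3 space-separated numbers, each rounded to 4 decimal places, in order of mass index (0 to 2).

Answer: 6.3717 9.9439 14.5203

Derivation:
Step 0: x=[7.0000 10.0000 13.0000] v=[0.0000 0.0000 0.0000]
Step 1: x=[6.0000 10.0000 13.5000] v=[-4.0000 0.0000 2.0000]
Step 2: x=[4.5000 9.9375 14.3750] v=[-6.0000 -0.2500 3.5000]
Step 3: x=[3.2344 9.7500 15.3906] v=[-5.0625 -0.7500 4.0625]
Step 4: x=[2.7891 9.4531 16.2461] v=[-1.7813 -1.1875 3.4219]
Step 5: x=[3.3125 9.1724 16.6533] v=[2.0936 -1.1230 1.6289]
Step 6: x=[4.4728 9.0943 16.4403] v=[4.6410 -0.3125 -0.8520]
Step 7: x=[5.6702 9.3568 15.6408] v=[4.7897 1.0498 -3.1980]
Step 8: x=[6.3717 9.9439 14.5203] v=[2.8061 2.3485 -4.4820]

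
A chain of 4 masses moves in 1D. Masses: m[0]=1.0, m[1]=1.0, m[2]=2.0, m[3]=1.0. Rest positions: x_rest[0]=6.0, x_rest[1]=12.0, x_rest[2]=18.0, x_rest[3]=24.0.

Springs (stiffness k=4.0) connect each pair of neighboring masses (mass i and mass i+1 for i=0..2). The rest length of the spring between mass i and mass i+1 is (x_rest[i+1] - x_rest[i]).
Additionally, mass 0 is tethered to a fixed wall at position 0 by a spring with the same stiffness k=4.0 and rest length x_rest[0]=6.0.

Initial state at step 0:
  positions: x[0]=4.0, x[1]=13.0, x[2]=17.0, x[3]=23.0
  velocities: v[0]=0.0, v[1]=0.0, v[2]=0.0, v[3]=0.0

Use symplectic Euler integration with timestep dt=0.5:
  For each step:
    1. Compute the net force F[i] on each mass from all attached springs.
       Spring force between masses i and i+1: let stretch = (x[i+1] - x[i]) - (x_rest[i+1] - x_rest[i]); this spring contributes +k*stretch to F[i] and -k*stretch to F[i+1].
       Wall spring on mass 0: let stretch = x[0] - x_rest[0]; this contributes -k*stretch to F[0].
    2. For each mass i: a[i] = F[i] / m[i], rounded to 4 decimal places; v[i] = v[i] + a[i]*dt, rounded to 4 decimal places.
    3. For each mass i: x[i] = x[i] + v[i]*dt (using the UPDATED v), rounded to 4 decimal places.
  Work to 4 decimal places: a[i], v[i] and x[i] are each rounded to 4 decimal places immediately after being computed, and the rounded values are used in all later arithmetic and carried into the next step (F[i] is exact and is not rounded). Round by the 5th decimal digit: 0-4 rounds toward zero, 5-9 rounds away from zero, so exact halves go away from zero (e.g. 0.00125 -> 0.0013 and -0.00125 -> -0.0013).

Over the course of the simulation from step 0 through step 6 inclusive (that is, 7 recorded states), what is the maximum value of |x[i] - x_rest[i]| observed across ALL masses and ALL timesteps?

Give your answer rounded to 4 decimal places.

Step 0: x=[4.0000 13.0000 17.0000 23.0000] v=[0.0000 0.0000 0.0000 0.0000]
Step 1: x=[9.0000 8.0000 18.0000 23.0000] v=[10.0000 -10.0000 2.0000 0.0000]
Step 2: x=[4.0000 14.0000 16.5000 24.0000] v=[-10.0000 12.0000 -3.0000 2.0000]
Step 3: x=[5.0000 12.5000 17.5000 23.5000] v=[2.0000 -3.0000 2.0000 -1.0000]
Step 4: x=[8.5000 8.5000 19.0000 23.0000] v=[7.0000 -8.0000 3.0000 -1.0000]
Step 5: x=[3.5000 15.0000 17.2500 24.5000] v=[-10.0000 13.0000 -3.5000 3.0000]
Step 6: x=[6.5000 12.2500 18.0000 24.7500] v=[6.0000 -5.5000 1.5000 0.5000]
Max displacement = 4.0000

Answer: 4.0000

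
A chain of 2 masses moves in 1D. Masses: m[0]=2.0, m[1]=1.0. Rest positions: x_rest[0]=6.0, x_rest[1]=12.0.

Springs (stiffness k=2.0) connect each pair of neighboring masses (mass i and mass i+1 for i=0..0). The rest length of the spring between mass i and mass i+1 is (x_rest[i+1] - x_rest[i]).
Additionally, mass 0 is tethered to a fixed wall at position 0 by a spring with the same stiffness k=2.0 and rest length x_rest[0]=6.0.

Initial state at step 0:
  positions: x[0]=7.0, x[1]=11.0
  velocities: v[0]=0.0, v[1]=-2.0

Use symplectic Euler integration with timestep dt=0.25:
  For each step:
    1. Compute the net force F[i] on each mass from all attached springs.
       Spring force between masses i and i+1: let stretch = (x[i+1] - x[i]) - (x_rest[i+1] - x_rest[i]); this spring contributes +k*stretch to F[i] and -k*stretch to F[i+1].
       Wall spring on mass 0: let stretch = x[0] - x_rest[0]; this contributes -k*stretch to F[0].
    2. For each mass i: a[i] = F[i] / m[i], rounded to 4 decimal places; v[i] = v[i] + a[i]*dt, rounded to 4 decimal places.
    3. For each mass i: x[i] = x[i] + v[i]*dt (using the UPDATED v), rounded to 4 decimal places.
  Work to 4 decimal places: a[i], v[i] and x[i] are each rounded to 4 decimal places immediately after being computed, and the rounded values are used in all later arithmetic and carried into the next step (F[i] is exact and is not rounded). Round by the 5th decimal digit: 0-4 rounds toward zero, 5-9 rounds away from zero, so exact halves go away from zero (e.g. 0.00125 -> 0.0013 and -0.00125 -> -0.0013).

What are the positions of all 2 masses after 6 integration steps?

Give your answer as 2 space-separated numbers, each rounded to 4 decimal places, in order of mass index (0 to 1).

Step 0: x=[7.0000 11.0000] v=[0.0000 -2.0000]
Step 1: x=[6.8125 10.7500] v=[-0.7500 -1.0000]
Step 2: x=[6.4453 10.7578] v=[-1.4688 0.0313]
Step 3: x=[5.9448 10.9766] v=[-2.0020 0.8751]
Step 4: x=[5.3872 11.3164] v=[-2.2303 1.3592]
Step 5: x=[4.8635 11.6651] v=[-2.0948 1.3946]
Step 6: x=[4.4609 11.9136] v=[-1.6103 0.9938]

Answer: 4.4609 11.9136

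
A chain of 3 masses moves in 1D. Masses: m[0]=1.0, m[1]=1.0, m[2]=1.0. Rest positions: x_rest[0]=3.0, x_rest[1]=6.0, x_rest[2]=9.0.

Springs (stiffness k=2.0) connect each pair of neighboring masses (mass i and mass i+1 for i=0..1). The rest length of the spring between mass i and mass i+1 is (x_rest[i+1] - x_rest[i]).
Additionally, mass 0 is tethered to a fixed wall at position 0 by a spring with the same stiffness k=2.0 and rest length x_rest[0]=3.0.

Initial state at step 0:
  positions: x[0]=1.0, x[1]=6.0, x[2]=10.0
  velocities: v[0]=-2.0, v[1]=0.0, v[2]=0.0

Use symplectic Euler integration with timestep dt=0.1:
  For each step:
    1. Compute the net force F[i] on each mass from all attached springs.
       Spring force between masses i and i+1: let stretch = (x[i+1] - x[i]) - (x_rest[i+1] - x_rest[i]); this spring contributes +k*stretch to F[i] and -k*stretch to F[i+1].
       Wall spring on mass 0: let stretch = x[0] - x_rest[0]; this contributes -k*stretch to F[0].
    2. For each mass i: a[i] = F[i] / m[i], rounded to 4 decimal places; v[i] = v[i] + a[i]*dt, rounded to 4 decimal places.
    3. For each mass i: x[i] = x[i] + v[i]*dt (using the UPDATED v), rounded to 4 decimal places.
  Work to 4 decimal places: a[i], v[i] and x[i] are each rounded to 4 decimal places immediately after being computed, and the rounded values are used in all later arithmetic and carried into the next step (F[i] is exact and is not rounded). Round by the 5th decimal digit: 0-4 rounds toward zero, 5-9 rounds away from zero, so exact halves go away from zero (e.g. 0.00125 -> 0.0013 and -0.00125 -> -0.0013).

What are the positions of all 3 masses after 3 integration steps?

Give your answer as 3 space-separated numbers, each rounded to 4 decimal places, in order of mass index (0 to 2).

Step 0: x=[1.0000 6.0000 10.0000] v=[-2.0000 0.0000 0.0000]
Step 1: x=[0.8800 5.9800 9.9800] v=[-1.2000 -0.2000 -0.2000]
Step 2: x=[0.8444 5.9380 9.9400] v=[-0.3560 -0.4200 -0.4000]
Step 3: x=[0.8938 5.8742 9.8800] v=[0.4938 -0.6383 -0.6004]

Answer: 0.8938 5.8742 9.8800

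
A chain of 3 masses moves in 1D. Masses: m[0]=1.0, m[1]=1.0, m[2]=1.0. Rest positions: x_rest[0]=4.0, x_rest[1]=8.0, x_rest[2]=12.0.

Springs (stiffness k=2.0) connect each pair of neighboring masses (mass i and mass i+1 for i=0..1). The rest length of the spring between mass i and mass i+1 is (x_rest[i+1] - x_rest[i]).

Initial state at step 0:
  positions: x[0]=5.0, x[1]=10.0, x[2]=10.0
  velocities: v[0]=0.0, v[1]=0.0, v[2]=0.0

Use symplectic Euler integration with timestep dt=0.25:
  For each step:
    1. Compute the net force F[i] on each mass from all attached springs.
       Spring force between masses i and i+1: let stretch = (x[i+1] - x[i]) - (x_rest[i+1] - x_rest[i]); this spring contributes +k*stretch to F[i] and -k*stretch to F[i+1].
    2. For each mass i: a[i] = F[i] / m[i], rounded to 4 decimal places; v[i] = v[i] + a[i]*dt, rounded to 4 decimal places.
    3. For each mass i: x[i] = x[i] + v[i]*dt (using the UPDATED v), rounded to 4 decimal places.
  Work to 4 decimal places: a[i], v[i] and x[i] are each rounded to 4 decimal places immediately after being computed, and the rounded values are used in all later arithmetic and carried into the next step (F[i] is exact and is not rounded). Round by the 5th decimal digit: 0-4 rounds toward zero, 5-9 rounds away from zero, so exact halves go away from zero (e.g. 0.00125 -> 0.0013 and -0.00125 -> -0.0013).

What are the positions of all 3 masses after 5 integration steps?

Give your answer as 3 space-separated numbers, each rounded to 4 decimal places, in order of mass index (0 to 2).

Answer: 4.6034 6.6515 13.7453

Derivation:
Step 0: x=[5.0000 10.0000 10.0000] v=[0.0000 0.0000 0.0000]
Step 1: x=[5.1250 9.3750 10.5000] v=[0.5000 -2.5000 2.0000]
Step 2: x=[5.2813 8.3594 11.3594] v=[0.6250 -4.0625 3.4375]
Step 3: x=[5.3223 7.3340 12.3438] v=[0.1641 -4.1016 3.9375]
Step 4: x=[5.1148 6.6834 13.2020] v=[-0.8301 -2.6026 3.4326]
Step 5: x=[4.6034 6.6515 13.7453] v=[-2.0458 -0.1276 2.1733]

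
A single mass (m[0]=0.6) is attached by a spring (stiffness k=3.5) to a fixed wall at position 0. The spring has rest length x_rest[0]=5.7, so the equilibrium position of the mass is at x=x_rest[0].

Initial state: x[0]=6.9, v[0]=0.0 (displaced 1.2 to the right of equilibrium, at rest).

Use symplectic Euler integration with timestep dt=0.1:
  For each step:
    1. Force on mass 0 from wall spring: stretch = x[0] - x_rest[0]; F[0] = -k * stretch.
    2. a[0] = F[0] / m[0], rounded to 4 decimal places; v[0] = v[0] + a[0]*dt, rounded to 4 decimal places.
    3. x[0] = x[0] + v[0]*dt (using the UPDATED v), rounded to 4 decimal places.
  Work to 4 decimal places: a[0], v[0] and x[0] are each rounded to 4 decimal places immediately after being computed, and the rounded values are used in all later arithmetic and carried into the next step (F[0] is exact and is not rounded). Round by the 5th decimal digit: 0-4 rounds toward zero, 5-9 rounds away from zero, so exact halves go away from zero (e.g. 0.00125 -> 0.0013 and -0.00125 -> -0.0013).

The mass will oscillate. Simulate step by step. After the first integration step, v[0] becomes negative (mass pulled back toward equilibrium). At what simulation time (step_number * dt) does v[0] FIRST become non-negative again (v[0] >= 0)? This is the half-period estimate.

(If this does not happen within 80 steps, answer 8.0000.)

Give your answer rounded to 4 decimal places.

Step 0: x=[6.9000] v=[0.0000]
Step 1: x=[6.8300] v=[-0.7000]
Step 2: x=[6.6941] v=[-1.3592]
Step 3: x=[6.5002] v=[-1.9391]
Step 4: x=[6.2596] v=[-2.4059]
Step 5: x=[5.9864] v=[-2.7323]
Step 6: x=[5.6965] v=[-2.8994]
Step 7: x=[5.4068] v=[-2.8974]
Step 8: x=[5.1342] v=[-2.7264]
Step 9: x=[4.8946] v=[-2.3964]
Step 10: x=[4.7019] v=[-1.9266]
Step 11: x=[4.5675] v=[-1.3444]
Step 12: x=[4.4991] v=[-0.6838]
Step 13: x=[4.5008] v=[0.0167]
First v>=0 after going negative at step 13, time=1.3000

Answer: 1.3000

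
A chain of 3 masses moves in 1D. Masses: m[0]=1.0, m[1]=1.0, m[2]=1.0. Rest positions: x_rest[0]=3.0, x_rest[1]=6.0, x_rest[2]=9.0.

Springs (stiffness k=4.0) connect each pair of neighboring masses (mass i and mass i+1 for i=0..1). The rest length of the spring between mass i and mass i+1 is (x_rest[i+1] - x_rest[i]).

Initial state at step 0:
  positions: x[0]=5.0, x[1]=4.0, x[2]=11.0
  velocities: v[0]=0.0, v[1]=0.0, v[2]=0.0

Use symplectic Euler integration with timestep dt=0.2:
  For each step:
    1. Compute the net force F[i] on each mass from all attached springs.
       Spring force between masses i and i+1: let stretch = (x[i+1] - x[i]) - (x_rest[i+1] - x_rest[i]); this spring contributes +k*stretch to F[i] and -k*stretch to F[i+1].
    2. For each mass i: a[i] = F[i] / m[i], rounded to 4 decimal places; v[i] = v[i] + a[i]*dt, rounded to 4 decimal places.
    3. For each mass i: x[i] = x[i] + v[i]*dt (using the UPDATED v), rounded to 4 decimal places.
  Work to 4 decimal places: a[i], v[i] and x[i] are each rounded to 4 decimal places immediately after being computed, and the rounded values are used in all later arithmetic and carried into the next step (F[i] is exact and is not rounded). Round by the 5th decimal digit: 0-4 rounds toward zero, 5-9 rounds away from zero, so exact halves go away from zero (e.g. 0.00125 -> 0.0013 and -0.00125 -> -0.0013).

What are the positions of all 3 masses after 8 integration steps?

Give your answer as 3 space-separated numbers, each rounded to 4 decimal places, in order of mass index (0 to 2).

Answer: 5.0366 3.9266 11.0366

Derivation:
Step 0: x=[5.0000 4.0000 11.0000] v=[0.0000 0.0000 0.0000]
Step 1: x=[4.3600 5.2800 10.3600] v=[-3.2000 6.4000 -3.2000]
Step 2: x=[3.3872 7.2256 9.3872] v=[-4.8640 9.7280 -4.8640]
Step 3: x=[2.5485 8.9029 8.5485] v=[-4.1933 8.3866 -4.1933]
Step 4: x=[2.2465 9.5068 8.2465] v=[-1.5098 3.0196 -1.5098]
Step 5: x=[2.6262 8.7474 8.6262] v=[1.8984 -3.7969 1.8984]
Step 6: x=[3.5053 6.9892 9.5053] v=[4.3954 -8.7908 4.3954]
Step 7: x=[4.4618 5.0762 10.4618] v=[4.7825 -9.5650 4.7825]
Step 8: x=[5.0366 3.9266 11.0366] v=[2.8740 -5.7480 2.8740]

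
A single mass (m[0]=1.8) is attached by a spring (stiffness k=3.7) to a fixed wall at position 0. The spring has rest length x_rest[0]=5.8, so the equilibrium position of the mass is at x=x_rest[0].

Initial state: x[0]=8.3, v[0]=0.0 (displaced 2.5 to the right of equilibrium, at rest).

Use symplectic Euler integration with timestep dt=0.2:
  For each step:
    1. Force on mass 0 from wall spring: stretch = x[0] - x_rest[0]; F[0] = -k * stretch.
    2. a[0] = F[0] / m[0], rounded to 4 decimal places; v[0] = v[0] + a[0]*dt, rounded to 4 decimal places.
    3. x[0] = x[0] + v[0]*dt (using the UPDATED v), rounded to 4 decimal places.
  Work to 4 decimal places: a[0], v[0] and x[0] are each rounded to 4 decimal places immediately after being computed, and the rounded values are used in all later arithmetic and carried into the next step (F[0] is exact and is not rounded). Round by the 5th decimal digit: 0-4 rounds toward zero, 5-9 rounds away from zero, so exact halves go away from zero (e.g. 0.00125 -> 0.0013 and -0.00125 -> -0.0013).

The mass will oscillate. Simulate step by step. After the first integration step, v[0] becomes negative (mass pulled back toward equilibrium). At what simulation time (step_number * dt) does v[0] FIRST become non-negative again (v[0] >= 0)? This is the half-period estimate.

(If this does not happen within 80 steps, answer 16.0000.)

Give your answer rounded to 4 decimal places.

Answer: 2.2000

Derivation:
Step 0: x=[8.3000] v=[0.0000]
Step 1: x=[8.0944] v=[-1.0278]
Step 2: x=[7.7002] v=[-1.9711]
Step 3: x=[7.1497] v=[-2.7523]
Step 4: x=[6.4883] v=[-3.3072]
Step 5: x=[5.7703] v=[-3.5902]
Step 6: x=[5.0547] v=[-3.5780]
Step 7: x=[4.4004] v=[-3.2716]
Step 8: x=[3.8612] v=[-2.6962]
Step 9: x=[3.4814] v=[-1.8991]
Step 10: x=[3.2922] v=[-0.9459]
Step 11: x=[3.3092] v=[0.0851]
First v>=0 after going negative at step 11, time=2.2000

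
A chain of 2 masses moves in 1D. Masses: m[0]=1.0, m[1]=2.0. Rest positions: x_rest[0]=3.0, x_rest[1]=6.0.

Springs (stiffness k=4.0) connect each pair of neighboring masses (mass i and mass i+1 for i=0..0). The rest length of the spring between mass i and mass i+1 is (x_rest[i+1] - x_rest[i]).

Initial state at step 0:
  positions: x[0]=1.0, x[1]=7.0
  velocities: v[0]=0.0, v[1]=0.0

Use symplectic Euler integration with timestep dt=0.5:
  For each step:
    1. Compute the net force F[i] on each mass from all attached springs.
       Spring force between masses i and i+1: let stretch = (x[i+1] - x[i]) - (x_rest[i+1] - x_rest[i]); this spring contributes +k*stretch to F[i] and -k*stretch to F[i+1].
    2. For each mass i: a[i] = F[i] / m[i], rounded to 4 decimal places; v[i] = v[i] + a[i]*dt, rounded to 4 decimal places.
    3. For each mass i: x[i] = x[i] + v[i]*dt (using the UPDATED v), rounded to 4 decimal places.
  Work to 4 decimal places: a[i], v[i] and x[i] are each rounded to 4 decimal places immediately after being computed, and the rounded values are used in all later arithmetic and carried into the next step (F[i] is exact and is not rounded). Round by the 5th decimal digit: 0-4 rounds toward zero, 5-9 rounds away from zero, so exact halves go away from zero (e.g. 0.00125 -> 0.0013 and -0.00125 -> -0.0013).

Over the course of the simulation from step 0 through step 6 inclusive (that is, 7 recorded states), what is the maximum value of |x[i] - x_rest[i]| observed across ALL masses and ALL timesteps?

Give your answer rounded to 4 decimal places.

Step 0: x=[1.0000 7.0000] v=[0.0000 0.0000]
Step 1: x=[4.0000 5.5000] v=[6.0000 -3.0000]
Step 2: x=[5.5000 4.7500] v=[3.0000 -1.5000]
Step 3: x=[3.2500 5.8750] v=[-4.5000 2.2500]
Step 4: x=[0.6250 7.1875] v=[-5.2500 2.6250]
Step 5: x=[1.5625 6.7188] v=[1.8750 -0.9375]
Step 6: x=[4.6563 5.1719] v=[6.1876 -3.0938]
Max displacement = 2.5000

Answer: 2.5000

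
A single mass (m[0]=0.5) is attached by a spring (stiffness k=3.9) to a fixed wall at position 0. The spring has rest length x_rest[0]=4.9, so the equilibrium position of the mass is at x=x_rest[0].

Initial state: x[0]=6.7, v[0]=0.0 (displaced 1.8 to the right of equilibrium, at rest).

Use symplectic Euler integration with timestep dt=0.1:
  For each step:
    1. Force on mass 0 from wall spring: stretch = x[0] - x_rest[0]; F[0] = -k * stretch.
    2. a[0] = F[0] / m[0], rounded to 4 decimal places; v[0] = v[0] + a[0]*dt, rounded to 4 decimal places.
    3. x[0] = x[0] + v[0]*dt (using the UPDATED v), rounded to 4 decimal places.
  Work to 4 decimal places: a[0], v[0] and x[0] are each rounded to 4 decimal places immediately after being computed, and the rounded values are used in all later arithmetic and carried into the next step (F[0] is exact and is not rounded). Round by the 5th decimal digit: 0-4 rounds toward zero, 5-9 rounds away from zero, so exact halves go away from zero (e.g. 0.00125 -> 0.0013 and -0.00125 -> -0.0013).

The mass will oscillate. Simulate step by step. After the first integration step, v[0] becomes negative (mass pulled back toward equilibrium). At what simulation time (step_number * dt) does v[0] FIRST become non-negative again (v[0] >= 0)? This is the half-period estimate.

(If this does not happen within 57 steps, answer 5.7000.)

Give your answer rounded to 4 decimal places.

Step 0: x=[6.7000] v=[0.0000]
Step 1: x=[6.5596] v=[-1.4040]
Step 2: x=[6.2898] v=[-2.6985]
Step 3: x=[5.9116] v=[-3.7825]
Step 4: x=[5.4544] v=[-4.5716]
Step 5: x=[4.9540] v=[-5.0040]
Step 6: x=[4.4494] v=[-5.0461]
Step 7: x=[3.9799] v=[-4.6946]
Step 8: x=[3.5822] v=[-3.9769]
Step 9: x=[3.2873] v=[-2.9490]
Step 10: x=[3.1182] v=[-1.6911]
Step 11: x=[3.0881] v=[-0.3013]
Step 12: x=[3.1993] v=[1.1120]
First v>=0 after going negative at step 12, time=1.2000

Answer: 1.2000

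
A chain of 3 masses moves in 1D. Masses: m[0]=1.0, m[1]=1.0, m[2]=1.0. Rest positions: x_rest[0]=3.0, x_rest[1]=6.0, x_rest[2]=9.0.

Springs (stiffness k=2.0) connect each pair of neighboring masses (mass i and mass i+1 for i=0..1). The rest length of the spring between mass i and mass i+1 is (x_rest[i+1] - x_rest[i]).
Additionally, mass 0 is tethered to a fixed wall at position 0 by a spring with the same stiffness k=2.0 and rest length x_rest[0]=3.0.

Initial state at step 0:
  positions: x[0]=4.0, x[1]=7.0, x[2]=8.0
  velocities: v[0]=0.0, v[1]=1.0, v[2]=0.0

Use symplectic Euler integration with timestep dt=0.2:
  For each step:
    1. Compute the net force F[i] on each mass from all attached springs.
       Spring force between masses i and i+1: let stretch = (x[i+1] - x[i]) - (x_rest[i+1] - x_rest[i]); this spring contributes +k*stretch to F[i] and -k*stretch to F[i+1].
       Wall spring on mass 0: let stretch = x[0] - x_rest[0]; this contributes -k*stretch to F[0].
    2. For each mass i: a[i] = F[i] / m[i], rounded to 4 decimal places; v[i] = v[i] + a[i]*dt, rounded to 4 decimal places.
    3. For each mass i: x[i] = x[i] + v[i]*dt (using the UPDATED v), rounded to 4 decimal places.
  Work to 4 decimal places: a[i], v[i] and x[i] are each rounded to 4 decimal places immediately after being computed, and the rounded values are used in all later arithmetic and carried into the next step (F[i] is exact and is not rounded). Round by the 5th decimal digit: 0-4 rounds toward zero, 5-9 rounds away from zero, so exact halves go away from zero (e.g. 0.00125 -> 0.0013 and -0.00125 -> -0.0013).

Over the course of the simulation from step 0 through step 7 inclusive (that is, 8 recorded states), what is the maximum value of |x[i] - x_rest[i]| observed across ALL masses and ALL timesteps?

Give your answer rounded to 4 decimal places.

Step 0: x=[4.0000 7.0000 8.0000] v=[0.0000 1.0000 0.0000]
Step 1: x=[3.9200 7.0400 8.1600] v=[-0.4000 0.2000 0.8000]
Step 2: x=[3.7760 6.9200 8.4704] v=[-0.7200 -0.6000 1.5520]
Step 3: x=[3.5814 6.6725 8.8968] v=[-0.9728 -1.2374 2.1318]
Step 4: x=[3.3476 6.3557 9.3852] v=[-1.1689 -1.5841 2.4421]
Step 5: x=[3.0867 6.0406 9.8713] v=[-1.3047 -1.5755 2.4303]
Step 6: x=[2.8151 5.7956 10.2909] v=[-1.3578 -1.2248 2.0980]
Step 7: x=[2.5568 5.6718 10.5909] v=[-1.2916 -0.6189 1.4999]
Max displacement = 1.5909

Answer: 1.5909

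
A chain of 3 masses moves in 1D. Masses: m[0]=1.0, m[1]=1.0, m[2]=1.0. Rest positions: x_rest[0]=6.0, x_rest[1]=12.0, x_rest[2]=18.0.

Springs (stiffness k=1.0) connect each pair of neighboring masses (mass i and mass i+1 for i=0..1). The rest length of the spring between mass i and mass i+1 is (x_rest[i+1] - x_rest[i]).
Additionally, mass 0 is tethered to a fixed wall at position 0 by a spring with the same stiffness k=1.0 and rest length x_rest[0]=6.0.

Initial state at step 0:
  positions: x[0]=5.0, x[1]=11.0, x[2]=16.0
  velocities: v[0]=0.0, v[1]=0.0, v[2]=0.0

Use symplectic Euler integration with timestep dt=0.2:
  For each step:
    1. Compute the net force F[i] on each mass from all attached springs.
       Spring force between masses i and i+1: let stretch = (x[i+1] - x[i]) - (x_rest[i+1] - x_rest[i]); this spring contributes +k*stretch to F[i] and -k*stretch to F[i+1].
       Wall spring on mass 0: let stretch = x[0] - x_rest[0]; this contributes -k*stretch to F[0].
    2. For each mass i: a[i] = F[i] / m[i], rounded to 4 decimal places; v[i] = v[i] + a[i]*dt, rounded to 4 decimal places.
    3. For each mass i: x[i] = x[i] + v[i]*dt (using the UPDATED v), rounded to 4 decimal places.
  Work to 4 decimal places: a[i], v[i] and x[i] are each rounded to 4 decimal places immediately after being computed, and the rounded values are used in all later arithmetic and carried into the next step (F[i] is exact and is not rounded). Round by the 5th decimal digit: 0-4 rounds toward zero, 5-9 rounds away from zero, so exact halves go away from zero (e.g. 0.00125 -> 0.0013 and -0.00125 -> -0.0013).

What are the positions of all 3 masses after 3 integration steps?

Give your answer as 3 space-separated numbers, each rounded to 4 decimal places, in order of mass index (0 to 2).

Step 0: x=[5.0000 11.0000 16.0000] v=[0.0000 0.0000 0.0000]
Step 1: x=[5.0400 10.9600 16.0400] v=[0.2000 -0.2000 0.2000]
Step 2: x=[5.1152 10.8864 16.1168] v=[0.3760 -0.3680 0.3840]
Step 3: x=[5.2166 10.7912 16.2244] v=[0.5072 -0.4762 0.5379]

Answer: 5.2166 10.7912 16.2244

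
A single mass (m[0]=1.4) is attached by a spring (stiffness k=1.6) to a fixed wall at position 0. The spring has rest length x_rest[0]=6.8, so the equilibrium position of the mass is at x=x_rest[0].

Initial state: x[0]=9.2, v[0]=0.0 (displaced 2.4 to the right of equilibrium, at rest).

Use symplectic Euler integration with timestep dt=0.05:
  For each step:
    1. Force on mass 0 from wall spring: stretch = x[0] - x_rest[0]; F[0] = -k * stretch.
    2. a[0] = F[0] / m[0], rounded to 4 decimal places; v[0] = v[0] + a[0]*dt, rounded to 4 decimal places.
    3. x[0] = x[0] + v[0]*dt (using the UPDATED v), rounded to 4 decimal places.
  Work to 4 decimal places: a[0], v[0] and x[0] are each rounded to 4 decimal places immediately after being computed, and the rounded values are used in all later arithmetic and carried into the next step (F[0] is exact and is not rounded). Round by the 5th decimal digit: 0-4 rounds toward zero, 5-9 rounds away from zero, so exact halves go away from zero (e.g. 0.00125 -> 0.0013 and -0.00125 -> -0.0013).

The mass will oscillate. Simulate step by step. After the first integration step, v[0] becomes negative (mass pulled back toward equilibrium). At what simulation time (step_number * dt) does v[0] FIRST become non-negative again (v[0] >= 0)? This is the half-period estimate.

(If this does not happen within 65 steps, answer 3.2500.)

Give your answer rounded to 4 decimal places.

Answer: 2.9500

Derivation:
Step 0: x=[9.2000] v=[0.0000]
Step 1: x=[9.1931] v=[-0.1371]
Step 2: x=[9.1794] v=[-0.2739]
Step 3: x=[9.1589] v=[-0.4099]
Step 4: x=[9.1317] v=[-0.5447]
Step 5: x=[9.0978] v=[-0.6779]
Step 6: x=[9.0573] v=[-0.8092]
Step 7: x=[9.0104] v=[-0.9382]
Step 8: x=[8.9572] v=[-1.0645]
Step 9: x=[8.8978] v=[-1.1878]
Step 10: x=[8.8324] v=[-1.3077]
Step 11: x=[8.7612] v=[-1.4238]
Step 12: x=[8.6844] v=[-1.5359]
Step 13: x=[8.6022] v=[-1.6436]
Step 14: x=[8.5149] v=[-1.7466]
Step 15: x=[8.4227] v=[-1.8446]
Step 16: x=[8.3258] v=[-1.9373]
Step 17: x=[8.2246] v=[-2.0245]
Step 18: x=[8.1193] v=[-2.1059]
Step 19: x=[8.0102] v=[-2.1813]
Step 20: x=[7.8977] v=[-2.2505]
Step 21: x=[7.7820] v=[-2.3132]
Step 22: x=[7.6635] v=[-2.3693]
Step 23: x=[7.5426] v=[-2.4186]
Step 24: x=[7.4196] v=[-2.4610]
Step 25: x=[7.2948] v=[-2.4964]
Step 26: x=[7.1686] v=[-2.5247]
Step 27: x=[7.0413] v=[-2.5458]
Step 28: x=[6.9133] v=[-2.5596]
Step 29: x=[6.7850] v=[-2.5661]
Step 30: x=[6.6567] v=[-2.5652]
Step 31: x=[6.5289] v=[-2.5570]
Step 32: x=[6.4018] v=[-2.5415]
Step 33: x=[6.2759] v=[-2.5187]
Step 34: x=[6.1515] v=[-2.4888]
Step 35: x=[6.0289] v=[-2.4517]
Step 36: x=[5.9085] v=[-2.4076]
Step 37: x=[5.7907] v=[-2.3567]
Step 38: x=[5.6758] v=[-2.2990]
Step 39: x=[5.5641] v=[-2.2348]
Step 40: x=[5.4559] v=[-2.1642]
Step 41: x=[5.3515] v=[-2.0874]
Step 42: x=[5.2513] v=[-2.0046]
Step 43: x=[5.1555] v=[-1.9161]
Step 44: x=[5.0644] v=[-1.8221]
Step 45: x=[4.9783] v=[-1.7229]
Step 46: x=[4.8974] v=[-1.6188]
Step 47: x=[4.8219] v=[-1.5101]
Step 48: x=[4.7520] v=[-1.3971]
Step 49: x=[4.6880] v=[-1.2801]
Step 50: x=[4.6300] v=[-1.1594]
Step 51: x=[4.5782] v=[-1.0354]
Step 52: x=[4.5328] v=[-0.9084]
Step 53: x=[4.4939] v=[-0.7788]
Step 54: x=[4.4616] v=[-0.6470]
Step 55: x=[4.4359] v=[-0.5134]
Step 56: x=[4.4170] v=[-0.3783]
Step 57: x=[4.4049] v=[-0.2421]
Step 58: x=[4.3996] v=[-0.1052]
Step 59: x=[4.4012] v=[0.0320]
First v>=0 after going negative at step 59, time=2.9500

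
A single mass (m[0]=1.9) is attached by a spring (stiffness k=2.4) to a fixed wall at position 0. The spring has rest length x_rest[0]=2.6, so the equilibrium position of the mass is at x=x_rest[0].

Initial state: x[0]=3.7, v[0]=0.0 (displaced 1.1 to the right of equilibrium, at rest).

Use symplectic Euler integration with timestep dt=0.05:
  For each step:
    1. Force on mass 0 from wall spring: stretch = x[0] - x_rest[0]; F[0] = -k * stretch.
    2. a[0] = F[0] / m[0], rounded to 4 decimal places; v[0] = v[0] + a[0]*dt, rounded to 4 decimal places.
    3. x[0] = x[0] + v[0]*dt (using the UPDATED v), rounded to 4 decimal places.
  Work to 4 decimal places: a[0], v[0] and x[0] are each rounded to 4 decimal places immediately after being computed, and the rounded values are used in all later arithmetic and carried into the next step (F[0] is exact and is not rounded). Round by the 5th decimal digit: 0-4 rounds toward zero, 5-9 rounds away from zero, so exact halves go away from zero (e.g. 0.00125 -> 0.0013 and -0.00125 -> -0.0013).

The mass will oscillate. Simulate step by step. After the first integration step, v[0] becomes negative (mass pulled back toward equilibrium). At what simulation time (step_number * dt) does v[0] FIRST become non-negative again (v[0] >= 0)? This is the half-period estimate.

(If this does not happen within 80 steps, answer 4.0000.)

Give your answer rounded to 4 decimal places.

Step 0: x=[3.7000] v=[0.0000]
Step 1: x=[3.6965] v=[-0.0695]
Step 2: x=[3.6896] v=[-0.1388]
Step 3: x=[3.6792] v=[-0.2076]
Step 4: x=[3.6654] v=[-0.2758]
Step 5: x=[3.6482] v=[-0.3431]
Step 6: x=[3.6277] v=[-0.4093]
Step 7: x=[3.6040] v=[-0.4742]
Step 8: x=[3.5771] v=[-0.5376]
Step 9: x=[3.5471] v=[-0.5993]
Step 10: x=[3.5141] v=[-0.6591]
Step 11: x=[3.4783] v=[-0.7168]
Step 12: x=[3.4397] v=[-0.7723]
Step 13: x=[3.3984] v=[-0.8253]
Step 14: x=[3.3546] v=[-0.8757]
Step 15: x=[3.3084] v=[-0.9234]
Step 16: x=[3.2600] v=[-0.9681]
Step 17: x=[3.2095] v=[-1.0098]
Step 18: x=[3.1571] v=[-1.0483]
Step 19: x=[3.1029] v=[-1.0835]
Step 20: x=[3.0471] v=[-1.1153]
Step 21: x=[2.9899] v=[-1.1435]
Step 22: x=[2.9315] v=[-1.1681]
Step 23: x=[2.8721] v=[-1.1890]
Step 24: x=[2.8118] v=[-1.2062]
Step 25: x=[2.7508] v=[-1.2196]
Step 26: x=[2.6893] v=[-1.2291]
Step 27: x=[2.6276] v=[-1.2347]
Step 28: x=[2.5658] v=[-1.2364]
Step 29: x=[2.5041] v=[-1.2342]
Step 30: x=[2.4427] v=[-1.2281]
Step 31: x=[2.3818] v=[-1.2182]
Step 32: x=[2.3216] v=[-1.2044]
Step 33: x=[2.2623] v=[-1.1868]
Step 34: x=[2.2040] v=[-1.1655]
Step 35: x=[2.1470] v=[-1.1405]
Step 36: x=[2.0914] v=[-1.1119]
Step 37: x=[2.0374] v=[-1.0798]
Step 38: x=[1.9852] v=[-1.0443]
Step 39: x=[1.9349] v=[-1.0055]
Step 40: x=[1.8867] v=[-0.9635]
Step 41: x=[1.8408] v=[-0.9185]
Step 42: x=[1.7973] v=[-0.8706]
Step 43: x=[1.7563] v=[-0.8199]
Step 44: x=[1.7180] v=[-0.7666]
Step 45: x=[1.6825] v=[-0.7109]
Step 46: x=[1.6499] v=[-0.6530]
Step 47: x=[1.6203] v=[-0.5930]
Step 48: x=[1.5937] v=[-0.5311]
Step 49: x=[1.5703] v=[-0.4675]
Step 50: x=[1.5502] v=[-0.4025]
Step 51: x=[1.5334] v=[-0.3362]
Step 52: x=[1.5200] v=[-0.2688]
Step 53: x=[1.5100] v=[-0.2006]
Step 54: x=[1.5034] v=[-0.1318]
Step 55: x=[1.5003] v=[-0.0625]
Step 56: x=[1.5007] v=[0.0070]
First v>=0 after going negative at step 56, time=2.8000

Answer: 2.8000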